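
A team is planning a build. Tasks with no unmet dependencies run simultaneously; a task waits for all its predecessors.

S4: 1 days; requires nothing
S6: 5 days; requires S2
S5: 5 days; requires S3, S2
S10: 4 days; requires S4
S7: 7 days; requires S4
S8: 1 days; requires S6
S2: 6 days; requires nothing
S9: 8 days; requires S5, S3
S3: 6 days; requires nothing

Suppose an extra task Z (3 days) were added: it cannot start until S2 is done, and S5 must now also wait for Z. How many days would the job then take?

22

Originally the job takes 19 days.
With Z inserted, S5 now waits for max(S3, S2, Z).
New critical path: S2→Z→S5→S9 = 6+3+5+8 = 22 ⇒ 22 days.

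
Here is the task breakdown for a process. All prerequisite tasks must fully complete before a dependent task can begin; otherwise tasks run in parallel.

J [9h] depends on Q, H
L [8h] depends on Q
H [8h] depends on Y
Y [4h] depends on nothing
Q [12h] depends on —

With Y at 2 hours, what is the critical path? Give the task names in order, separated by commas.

The binding path is Y→H→J = 4+8+9 = 21; finish at 21 hours.
Y lies on that path, so at 2 hours the path becomes 19 hours.
Now Q→J = 12+9 = 21 is longest, so the finish becomes 21 hours.

Q, J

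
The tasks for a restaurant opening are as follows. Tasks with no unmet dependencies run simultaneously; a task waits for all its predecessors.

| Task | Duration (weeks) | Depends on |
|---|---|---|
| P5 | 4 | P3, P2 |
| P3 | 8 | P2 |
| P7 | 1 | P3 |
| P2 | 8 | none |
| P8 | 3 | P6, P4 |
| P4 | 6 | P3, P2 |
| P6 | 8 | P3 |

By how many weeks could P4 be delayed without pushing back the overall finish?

P2→P3→P6→P8 = 8+8+8+3 = 27 sets the makespan at 27 weeks.
P4 finishes as early as 22 and must finish by 24.
Slack of P4 = 18 − 16 = 2 weeks.

2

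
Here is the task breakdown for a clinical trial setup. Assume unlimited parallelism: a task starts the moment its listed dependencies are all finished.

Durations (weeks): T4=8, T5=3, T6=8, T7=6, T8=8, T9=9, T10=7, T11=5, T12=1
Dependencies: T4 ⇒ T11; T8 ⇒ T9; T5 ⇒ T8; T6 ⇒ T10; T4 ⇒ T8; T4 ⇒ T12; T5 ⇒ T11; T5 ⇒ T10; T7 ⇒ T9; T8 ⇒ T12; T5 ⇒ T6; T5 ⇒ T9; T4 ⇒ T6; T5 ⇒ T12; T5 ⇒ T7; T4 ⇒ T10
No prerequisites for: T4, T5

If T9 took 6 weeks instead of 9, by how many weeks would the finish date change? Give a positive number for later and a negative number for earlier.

-2

Actual critical path: T4→T8→T9 = 8+8+9 = 25 ⇒ 25 weeks.
T9 lies on that path, so at 6 weeks the path becomes 22 weeks.
The binding chain switches to T4→T6→T10 = 8+8+7 = 23; finish 23 weeks.
Change in finish: 23 − 25 = -2 weeks.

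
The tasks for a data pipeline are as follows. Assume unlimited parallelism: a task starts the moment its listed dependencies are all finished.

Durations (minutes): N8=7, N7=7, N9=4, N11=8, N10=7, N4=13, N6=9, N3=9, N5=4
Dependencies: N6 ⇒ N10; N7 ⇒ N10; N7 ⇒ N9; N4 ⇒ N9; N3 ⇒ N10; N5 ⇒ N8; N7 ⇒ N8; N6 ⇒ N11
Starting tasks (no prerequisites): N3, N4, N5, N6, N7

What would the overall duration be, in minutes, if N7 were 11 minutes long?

18

Actual critical path: N4→N9 = 13+4 = 17 ⇒ 17 minutes.
The longest path through N7 is only 14 minutes, so N7 has float 3.
The binding chain switches to N7→N8 = 11+7 = 18; finish 18 minutes.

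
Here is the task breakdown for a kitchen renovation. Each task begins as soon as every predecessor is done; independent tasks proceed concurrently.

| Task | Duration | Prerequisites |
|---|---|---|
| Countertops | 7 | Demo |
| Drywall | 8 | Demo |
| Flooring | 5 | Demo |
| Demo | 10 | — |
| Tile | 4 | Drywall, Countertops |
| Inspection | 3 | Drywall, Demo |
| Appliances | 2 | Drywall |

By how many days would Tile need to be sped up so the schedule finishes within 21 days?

1

Current finish: 22 days; target: 21.
Tile is on every critical path, so each day cut from Tile cuts the finish by one (this holds down to a finish of 21).
Need 22 − 21 = 1 day off Tile → Tile becomes 3 days, finish becomes 21.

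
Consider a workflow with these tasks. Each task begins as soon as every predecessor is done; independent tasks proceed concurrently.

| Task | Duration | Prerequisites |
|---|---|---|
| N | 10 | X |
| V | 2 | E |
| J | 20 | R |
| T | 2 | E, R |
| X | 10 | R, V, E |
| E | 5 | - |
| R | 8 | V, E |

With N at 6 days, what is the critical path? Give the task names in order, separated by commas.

Baseline: E→V→R→X→N = 5+2+8+10+10 = 35 → 35 days.
Since N is critical, the -4 change carries straight to that chain (now 31 days).
The binding chain switches to E→V→R→J = 5+2+8+20 = 35; finish 35 days.

E, V, R, J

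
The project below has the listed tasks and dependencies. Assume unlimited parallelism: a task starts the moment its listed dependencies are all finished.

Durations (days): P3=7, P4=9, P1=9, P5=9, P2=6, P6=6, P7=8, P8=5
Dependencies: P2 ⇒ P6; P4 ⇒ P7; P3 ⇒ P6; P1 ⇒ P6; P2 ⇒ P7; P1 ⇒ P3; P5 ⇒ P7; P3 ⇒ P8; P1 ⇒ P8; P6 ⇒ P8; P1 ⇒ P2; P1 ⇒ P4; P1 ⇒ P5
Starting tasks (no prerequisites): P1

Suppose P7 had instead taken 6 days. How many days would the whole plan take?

Actual critical path: P1→P3→P6→P8 = 9+7+6+5 = 27 ⇒ 27 days.
P7 has 1 day of float (longest path through it is 26).
The critical path is still P1→P3→P6→P8; finish is now 27 days.

27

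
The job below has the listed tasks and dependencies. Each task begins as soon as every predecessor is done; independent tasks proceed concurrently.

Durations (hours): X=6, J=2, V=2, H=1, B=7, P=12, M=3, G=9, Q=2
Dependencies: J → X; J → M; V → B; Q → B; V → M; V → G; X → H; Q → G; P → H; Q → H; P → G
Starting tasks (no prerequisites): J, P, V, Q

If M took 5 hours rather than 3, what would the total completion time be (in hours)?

Actual critical path: P→G = 12+9 = 21 ⇒ 21 hours.
The longest path through M is only 5 hours, so M has float 16.
The critical path is still P→G; finish is now 21 hours.

21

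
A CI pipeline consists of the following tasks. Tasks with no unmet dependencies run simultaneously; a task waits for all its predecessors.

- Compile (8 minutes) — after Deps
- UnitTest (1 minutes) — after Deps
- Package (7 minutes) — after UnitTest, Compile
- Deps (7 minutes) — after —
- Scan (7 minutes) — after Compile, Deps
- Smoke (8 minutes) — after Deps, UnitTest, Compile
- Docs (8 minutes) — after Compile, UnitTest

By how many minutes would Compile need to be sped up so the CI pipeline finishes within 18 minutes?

5

Current finish: 23 minutes; target: 18.
Compile is on every critical path, so each minute cut from Compile cuts the finish by one (this holds down to a finish of 16).
Need 23 − 18 = 5 minutes off Compile → Compile becomes 3 minutes, finish becomes 18.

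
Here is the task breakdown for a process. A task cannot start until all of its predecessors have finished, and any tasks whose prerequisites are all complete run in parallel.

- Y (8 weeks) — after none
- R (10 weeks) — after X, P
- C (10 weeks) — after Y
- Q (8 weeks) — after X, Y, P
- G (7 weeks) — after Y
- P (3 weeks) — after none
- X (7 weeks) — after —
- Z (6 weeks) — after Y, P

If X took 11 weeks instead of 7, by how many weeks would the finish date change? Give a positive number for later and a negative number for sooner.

Critical path before the change: Y→C = 8+10 = 18 giving 18 weeks.
X is off the critical path — its longest chain is 17 weeks, giving 1 of slack.
Now X→R = 11+10 = 21 is longest, so the finish becomes 21 weeks.
Change in finish: 21 − 18 = +3 weeks.

3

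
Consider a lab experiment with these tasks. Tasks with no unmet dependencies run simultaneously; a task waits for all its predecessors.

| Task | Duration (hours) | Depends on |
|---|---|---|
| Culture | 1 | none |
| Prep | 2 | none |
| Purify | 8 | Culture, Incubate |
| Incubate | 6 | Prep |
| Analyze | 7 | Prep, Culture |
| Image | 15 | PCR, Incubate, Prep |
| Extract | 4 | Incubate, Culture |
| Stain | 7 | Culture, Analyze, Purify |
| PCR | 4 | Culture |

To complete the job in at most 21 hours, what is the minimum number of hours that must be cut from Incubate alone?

2

Current finish: 23 hours; target: 21.
Incubate is on every critical path, so each hour cut from Incubate cuts the finish by one (this holds down to a finish of 20).
Need 23 − 21 = 2 hours off Incubate → Incubate becomes 4 hours, finish becomes 21.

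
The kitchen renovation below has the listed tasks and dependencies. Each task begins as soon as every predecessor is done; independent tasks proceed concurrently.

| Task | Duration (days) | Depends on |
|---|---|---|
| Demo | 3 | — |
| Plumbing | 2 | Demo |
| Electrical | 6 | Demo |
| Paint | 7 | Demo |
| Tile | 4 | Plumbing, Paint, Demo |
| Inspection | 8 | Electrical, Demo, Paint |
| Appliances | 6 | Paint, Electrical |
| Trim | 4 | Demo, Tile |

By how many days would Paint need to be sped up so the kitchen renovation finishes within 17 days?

Current finish: 18 days; target: 17.
Paint is on every critical path, so each day cut from Paint cuts the finish by one (this holds down to a finish of 17).
Need 18 − 17 = 1 day off Paint → Paint becomes 6 days, finish becomes 17.

1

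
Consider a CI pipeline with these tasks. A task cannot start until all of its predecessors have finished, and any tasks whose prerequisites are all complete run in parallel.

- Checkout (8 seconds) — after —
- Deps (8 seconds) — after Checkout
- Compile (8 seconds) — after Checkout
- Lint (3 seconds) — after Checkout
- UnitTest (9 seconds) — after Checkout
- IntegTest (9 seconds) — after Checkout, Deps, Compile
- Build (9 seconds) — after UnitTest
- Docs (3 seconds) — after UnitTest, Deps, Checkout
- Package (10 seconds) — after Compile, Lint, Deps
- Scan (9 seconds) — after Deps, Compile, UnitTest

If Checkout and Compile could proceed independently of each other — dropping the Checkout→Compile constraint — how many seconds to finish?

Before: longest chain Checkout→Deps→Package = 8+8+10 = 26, finish 26.
Without Checkout→Compile, Compile's earliest start moves from 8 to 0.
After: Checkout→Deps→Package = 8+8+10 = 26 → 26 seconds.

26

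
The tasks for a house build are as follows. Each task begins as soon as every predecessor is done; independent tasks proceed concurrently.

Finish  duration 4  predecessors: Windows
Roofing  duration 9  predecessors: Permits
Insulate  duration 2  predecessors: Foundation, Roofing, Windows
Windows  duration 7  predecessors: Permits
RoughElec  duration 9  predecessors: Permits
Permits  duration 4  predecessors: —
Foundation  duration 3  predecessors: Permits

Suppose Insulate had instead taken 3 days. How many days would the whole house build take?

The binding path is Permits→Roofing→Insulate = 4+9+2 = 15; finish at 15 days.
Since Insulate is critical, the +1 change carries straight to that chain (now 16 days).
That remains the longest chain; total 16 days.

16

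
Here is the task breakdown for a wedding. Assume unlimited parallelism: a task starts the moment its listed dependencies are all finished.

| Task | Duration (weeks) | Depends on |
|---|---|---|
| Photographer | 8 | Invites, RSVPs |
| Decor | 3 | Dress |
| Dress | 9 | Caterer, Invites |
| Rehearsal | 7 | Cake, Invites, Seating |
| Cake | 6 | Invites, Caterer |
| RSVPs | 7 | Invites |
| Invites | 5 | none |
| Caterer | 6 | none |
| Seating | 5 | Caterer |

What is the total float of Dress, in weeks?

2

Invites→RSVPs→Photographer = 5+7+8 = 20 sets the makespan at 20 weeks.
Longest path through Dress: 18 weeks (earliest finish 15, latest finish 17).
Slack of Dress = 8 − 6 = 2 weeks.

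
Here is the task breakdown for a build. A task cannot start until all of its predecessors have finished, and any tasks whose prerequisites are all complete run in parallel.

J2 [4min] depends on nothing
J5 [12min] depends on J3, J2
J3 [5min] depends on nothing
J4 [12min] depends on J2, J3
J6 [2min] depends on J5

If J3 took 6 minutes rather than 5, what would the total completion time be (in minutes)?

As given, the longest chain is J3→J5→J6 = 5+12+2 = 19, so the finish is 19 minutes.
J3 lies on that path, so at 6 minutes the path becomes 20 minutes.
No other chain overtakes it, so the finish is 20 minutes.

20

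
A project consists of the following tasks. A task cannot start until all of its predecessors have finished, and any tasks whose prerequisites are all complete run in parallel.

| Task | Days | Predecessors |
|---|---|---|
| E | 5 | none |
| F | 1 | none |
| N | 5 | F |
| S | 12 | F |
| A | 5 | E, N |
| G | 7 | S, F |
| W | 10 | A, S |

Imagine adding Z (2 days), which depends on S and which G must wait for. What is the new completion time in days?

23

Originally the job takes 23 days.
With Z inserted, G now waits for max(S, F, Z).
New critical path: F→S→W = 1+12+10 = 23 ⇒ 23 days.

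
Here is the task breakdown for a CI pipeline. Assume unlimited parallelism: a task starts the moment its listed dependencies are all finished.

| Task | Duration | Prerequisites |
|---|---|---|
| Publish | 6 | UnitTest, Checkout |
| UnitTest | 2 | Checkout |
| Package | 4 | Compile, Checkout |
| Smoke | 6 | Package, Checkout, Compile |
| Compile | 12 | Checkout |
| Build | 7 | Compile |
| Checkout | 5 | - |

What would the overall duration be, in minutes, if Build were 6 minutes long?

27

Actual critical path: Checkout→Compile→Package→Smoke = 5+12+4+6 = 27 ⇒ 27 minutes.
The longest path through Build is only 24 minutes, so Build has float 3.
No other chain overtakes it, so the finish is 27 minutes.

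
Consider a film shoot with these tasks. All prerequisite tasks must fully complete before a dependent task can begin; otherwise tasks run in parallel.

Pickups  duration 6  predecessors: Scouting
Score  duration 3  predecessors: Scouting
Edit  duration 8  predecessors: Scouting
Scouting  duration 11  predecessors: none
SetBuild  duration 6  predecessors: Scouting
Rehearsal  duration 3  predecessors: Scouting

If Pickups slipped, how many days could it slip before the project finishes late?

Scouting→Edit = 11+8 = 19 sets the makespan at 19 days.
Pickups finishes as early as 17 and must finish by 19.
Float = 19 − 17 = 2.

2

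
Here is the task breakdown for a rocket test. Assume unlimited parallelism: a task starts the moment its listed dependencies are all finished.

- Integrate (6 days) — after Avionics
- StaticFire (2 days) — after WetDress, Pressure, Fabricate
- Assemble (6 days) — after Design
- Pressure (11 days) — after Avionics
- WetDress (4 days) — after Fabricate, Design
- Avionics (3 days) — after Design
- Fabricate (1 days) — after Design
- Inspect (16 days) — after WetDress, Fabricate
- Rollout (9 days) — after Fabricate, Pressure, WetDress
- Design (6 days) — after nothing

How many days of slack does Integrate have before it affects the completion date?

14

Design→Avionics→Pressure→Rollout = 6+3+11+9 = 29 sets the makespan at 29 days.
The longest chain containing Integrate totals 15 days.
Slack of Integrate = 23 − 9 = 14 days.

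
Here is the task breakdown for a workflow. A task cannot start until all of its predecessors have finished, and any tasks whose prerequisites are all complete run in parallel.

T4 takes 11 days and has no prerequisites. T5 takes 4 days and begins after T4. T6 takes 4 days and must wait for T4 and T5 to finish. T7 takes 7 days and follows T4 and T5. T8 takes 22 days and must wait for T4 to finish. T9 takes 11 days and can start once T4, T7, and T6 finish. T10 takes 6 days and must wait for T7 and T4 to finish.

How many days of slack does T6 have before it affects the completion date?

3

Critical path: T4→T5→T7→T9 = 11+4+7+11 = 33, so the finish is 33 days.
The longest chain containing T6 totals 30 days.
Float = 33 − 30 = 3.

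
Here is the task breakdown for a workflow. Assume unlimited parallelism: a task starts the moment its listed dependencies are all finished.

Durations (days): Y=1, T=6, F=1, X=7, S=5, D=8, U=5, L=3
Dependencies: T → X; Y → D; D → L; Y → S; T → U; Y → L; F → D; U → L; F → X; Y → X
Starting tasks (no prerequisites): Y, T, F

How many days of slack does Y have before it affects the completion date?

2

The longest chain is T→U→L = 6+5+3 = 14; overall finish 14 days.
Longest path through Y: 12 days (earliest finish 1, latest finish 3).
Float = 14 − 12 = 2.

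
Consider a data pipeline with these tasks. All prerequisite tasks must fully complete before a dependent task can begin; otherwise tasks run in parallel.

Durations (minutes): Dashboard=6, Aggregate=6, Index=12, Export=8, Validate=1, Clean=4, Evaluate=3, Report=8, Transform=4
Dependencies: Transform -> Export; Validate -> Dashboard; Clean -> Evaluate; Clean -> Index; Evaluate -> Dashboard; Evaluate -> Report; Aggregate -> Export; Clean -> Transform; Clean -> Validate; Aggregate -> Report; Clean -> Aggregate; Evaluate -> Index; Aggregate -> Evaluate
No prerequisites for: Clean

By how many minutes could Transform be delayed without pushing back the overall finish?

9

Critical path: Clean→Aggregate→Evaluate→Index = 4+6+3+12 = 25, so the finish is 25 minutes.
Transform finishes as early as 8 and must finish by 17.
Float = 25 − 16 = 9.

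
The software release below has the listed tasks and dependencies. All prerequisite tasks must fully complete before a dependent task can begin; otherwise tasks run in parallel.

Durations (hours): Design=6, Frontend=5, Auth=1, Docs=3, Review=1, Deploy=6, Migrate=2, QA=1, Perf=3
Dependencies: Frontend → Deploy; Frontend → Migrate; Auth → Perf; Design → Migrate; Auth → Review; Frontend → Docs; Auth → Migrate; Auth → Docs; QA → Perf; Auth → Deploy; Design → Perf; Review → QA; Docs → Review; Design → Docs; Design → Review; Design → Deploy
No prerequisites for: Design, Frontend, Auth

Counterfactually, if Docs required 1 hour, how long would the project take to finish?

12

Actual critical path: Design→Docs→Review→QA→Perf = 6+3+1+1+3 = 14 ⇒ 14 hours.
Docs is on the critical path; changing it to 1 makes that path 12 hours.
The critical path is still Design→Docs→Review→QA→Perf; finish is now 12 hours.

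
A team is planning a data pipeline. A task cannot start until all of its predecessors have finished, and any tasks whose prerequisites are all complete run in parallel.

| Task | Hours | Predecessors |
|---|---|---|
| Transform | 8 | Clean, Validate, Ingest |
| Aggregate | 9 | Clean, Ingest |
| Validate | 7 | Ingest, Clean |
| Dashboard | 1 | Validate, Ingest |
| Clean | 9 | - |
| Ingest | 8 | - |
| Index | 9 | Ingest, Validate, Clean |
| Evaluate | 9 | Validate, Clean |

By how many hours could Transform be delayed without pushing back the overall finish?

1

Critical path: Clean→Validate→Evaluate = 9+7+9 = 25, so the finish is 25 hours.
The longest chain containing Transform totals 24 hours.
Slack of Transform = 17 − 16 = 1 hour.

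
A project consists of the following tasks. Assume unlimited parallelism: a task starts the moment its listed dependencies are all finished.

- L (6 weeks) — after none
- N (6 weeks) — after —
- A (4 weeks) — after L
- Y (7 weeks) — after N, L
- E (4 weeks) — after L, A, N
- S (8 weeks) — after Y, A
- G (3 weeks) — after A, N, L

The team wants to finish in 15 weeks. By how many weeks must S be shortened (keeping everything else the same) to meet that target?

6

Current finish: 21 weeks; target: 15.
S is on every critical path, so each week cut from S cuts the finish by one (this holds down to a finish of 14).
Need 21 − 15 = 6 weeks off S → S becomes 2 weeks, finish becomes 15.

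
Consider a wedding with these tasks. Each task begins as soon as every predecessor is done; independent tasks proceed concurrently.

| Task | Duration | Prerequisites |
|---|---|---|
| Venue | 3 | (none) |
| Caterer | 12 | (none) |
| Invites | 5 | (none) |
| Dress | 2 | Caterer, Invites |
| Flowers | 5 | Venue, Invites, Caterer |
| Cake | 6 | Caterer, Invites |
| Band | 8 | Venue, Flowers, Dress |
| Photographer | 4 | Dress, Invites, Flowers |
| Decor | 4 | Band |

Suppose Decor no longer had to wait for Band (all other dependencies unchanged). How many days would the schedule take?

25

Original critical path: Caterer→Flowers→Band→Decor = 12+5+8+4 = 29 ⇒ 29 days.
Without Band→Decor, Decor's earliest start moves from 25 to 0.
After: Caterer→Flowers→Band = 12+5+8 = 25 → 25 days.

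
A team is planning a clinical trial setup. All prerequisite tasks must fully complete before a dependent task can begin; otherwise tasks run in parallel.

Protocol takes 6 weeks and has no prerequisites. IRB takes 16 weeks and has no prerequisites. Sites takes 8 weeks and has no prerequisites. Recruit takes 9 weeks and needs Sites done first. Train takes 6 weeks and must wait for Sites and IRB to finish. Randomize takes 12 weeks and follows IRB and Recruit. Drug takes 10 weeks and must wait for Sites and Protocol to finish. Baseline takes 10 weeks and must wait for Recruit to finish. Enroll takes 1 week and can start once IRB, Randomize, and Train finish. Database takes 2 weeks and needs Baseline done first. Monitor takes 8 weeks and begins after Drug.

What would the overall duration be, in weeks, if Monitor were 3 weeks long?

30

Critical path before the change: Sites→Recruit→Randomize→Enroll = 8+9+12+1 = 30 giving 30 weeks.
Monitor has 4 weeks of float (longest path through it is 26).
That remains the longest chain; total 30 weeks.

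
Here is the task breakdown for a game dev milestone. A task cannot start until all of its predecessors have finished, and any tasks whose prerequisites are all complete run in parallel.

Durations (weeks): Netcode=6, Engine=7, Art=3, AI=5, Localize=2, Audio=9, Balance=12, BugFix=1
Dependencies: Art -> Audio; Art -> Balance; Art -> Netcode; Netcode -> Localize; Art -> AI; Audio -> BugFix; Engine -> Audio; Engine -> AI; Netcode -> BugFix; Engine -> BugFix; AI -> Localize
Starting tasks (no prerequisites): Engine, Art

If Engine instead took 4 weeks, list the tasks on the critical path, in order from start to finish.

Art, Balance

Baseline: Engine→Audio→BugFix = 7+9+1 = 17 → 17 weeks.
Engine is on the critical path; changing it to 4 makes that path 14 weeks.
New critical path: Art→Balance = 3+12 = 15 ⇒ 15 weeks.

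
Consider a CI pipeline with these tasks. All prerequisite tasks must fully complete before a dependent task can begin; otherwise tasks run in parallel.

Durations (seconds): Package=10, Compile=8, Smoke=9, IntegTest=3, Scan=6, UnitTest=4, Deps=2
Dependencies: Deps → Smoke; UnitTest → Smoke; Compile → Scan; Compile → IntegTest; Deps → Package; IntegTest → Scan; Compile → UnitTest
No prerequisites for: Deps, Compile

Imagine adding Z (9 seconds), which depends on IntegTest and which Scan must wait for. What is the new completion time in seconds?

Originally the job takes 21 seconds.
With Z inserted, Scan now waits for max(Compile, IntegTest, Z).
New critical path: Compile→IntegTest→Z→Scan = 8+3+9+6 = 26 ⇒ 26 seconds.

26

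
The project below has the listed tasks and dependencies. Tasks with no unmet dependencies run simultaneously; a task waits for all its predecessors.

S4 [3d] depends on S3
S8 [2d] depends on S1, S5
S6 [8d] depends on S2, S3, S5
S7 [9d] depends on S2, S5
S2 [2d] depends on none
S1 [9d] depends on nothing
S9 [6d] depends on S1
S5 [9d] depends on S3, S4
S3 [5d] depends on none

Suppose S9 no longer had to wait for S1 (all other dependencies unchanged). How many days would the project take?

With the dependency in place, S3→S4→S5→S7 = 5+3+9+9 = 26 sets the finish at 26 days.
Without S1→S9, S9's earliest start moves from 9 to 0.
New critical path: S3→S4→S5→S7 = 5+3+9+9 = 26 ⇒ 26 days.

26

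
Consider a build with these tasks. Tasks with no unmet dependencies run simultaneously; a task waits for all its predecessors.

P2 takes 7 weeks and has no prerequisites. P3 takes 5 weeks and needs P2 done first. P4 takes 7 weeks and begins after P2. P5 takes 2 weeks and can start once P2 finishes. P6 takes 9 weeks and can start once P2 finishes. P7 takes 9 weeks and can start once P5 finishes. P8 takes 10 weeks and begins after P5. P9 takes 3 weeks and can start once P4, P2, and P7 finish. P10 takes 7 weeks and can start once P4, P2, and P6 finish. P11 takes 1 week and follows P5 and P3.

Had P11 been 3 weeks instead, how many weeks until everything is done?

The binding path is P2→P6→P10 = 7+9+7 = 23; finish at 23 weeks.
The longest path through P11 is only 13 weeks, so P11 has float 10.
The critical path is still P2→P6→P10; finish is now 23 weeks.

23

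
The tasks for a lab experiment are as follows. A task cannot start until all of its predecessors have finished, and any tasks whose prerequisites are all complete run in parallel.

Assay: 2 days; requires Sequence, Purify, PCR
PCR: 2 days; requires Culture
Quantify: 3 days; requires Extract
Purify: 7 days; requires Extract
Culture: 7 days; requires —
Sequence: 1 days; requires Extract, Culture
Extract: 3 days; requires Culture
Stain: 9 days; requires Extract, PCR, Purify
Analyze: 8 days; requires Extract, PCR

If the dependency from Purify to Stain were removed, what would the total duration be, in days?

Before: longest chain Culture→Extract→Purify→Stain = 7+3+7+9 = 26, finish 26.
Without Purify→Stain, Stain's earliest start moves from 17 to 10.
After: Culture→Extract→Purify→Assay = 7+3+7+2 = 19 → 19 days.

19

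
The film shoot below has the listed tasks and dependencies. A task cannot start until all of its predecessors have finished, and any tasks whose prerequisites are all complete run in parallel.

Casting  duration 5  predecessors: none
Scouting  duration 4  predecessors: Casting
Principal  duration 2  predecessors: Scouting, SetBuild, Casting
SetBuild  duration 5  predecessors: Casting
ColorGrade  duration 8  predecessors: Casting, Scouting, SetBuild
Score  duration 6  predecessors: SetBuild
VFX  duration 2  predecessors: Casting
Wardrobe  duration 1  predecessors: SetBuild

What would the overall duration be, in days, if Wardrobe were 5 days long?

The binding path is Casting→SetBuild→ColorGrade = 5+5+8 = 18; finish at 18 days.
Wardrobe has 7 days of float (longest path through it is 11).
That remains the longest chain; total 18 days.

18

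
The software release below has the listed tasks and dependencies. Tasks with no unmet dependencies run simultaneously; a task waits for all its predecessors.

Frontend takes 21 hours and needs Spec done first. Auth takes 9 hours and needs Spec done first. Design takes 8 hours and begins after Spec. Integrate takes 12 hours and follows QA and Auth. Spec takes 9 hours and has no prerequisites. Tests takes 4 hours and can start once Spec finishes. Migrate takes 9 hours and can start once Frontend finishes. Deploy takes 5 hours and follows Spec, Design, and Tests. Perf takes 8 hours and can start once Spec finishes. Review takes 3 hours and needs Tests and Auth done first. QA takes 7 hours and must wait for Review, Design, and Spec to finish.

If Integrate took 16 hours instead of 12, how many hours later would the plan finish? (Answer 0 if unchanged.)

4

Critical path before the change: Spec→Auth→Review→QA→Integrate = 9+9+3+7+12 = 40 giving 40 hours.
Integrate lies on that path, so at 16 hours the path becomes 44 hours.
The critical path is still Spec→Auth→Review→QA→Integrate; finish is now 44 hours.
Change in finish: 44 − 40 = +4 hours.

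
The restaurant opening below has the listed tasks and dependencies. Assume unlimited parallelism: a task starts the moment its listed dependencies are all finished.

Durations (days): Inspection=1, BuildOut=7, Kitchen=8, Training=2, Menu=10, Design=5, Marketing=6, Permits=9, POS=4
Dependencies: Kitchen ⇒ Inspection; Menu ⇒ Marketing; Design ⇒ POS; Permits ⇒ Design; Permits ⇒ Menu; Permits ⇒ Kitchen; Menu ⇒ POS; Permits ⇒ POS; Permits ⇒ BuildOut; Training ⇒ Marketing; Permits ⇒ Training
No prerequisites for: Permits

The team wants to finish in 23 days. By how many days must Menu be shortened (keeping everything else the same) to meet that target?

2

Current finish: 25 days; target: 23.
Menu is on every critical path, so each day cut from Menu cuts the finish by one (this holds down to a finish of 18).
Need 25 − 23 = 2 days off Menu → Menu becomes 8 days, finish becomes 23.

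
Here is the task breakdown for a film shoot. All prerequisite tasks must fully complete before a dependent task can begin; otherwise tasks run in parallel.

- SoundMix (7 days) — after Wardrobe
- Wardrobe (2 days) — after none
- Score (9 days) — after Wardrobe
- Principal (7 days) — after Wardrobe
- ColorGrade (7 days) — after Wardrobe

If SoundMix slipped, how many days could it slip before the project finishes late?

Critical path: Wardrobe→Score = 2+9 = 11, so the finish is 11 days.
Longest path through SoundMix: 9 days (earliest finish 9, latest finish 11).
Slack of SoundMix = 4 − 2 = 2 days.

2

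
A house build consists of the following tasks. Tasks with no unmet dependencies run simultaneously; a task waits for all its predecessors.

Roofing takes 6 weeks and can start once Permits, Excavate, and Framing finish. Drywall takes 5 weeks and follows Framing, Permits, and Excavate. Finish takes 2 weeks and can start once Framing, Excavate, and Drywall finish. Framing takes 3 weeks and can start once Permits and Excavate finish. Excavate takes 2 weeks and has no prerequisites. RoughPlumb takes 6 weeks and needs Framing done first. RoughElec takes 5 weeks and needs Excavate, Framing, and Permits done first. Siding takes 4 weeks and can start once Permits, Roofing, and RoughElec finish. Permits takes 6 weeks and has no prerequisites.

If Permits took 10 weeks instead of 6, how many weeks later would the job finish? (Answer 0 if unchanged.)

Actual critical path: Permits→Framing→Roofing→Siding = 6+3+6+4 = 19 ⇒ 19 weeks.
Permits lies on that path, so at 10 weeks the path becomes 23 weeks.
No other chain overtakes it, so the finish is 23 weeks.
Change in finish: 23 − 19 = +4 weeks.

4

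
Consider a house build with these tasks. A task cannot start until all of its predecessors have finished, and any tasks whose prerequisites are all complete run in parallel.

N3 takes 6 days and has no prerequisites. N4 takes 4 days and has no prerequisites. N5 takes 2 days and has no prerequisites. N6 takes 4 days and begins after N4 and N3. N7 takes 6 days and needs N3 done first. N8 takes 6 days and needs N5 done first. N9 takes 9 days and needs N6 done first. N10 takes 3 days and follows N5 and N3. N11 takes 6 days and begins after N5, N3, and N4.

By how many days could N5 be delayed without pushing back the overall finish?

N3→N6→N9 = 6+4+9 = 19 sets the makespan at 19 days.
Longest path through N5: 8 days (earliest finish 2, latest finish 13).
So N5 can slip 13 − 2 = 11 days.

11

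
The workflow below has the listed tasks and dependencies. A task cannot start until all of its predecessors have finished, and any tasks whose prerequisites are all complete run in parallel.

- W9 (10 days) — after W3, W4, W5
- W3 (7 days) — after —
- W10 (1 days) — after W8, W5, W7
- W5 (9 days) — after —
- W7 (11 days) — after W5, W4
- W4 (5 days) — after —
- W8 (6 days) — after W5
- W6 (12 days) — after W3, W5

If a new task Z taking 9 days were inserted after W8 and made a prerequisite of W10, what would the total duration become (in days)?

Originally the project takes 21 days.
With Z inserted, W10 now waits for max(W8, W5, W7, Z).
New critical path: W5→W8→Z→W10 = 9+6+9+1 = 25 ⇒ 25 days.

25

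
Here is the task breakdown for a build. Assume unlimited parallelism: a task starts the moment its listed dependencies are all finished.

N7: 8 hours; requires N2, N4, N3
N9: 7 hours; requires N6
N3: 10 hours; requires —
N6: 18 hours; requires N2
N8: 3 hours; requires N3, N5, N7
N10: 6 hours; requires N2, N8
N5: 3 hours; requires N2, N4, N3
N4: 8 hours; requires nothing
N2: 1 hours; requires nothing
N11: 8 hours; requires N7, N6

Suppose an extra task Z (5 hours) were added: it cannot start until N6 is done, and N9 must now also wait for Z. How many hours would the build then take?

31

Originally the build takes 27 hours.
With Z inserted, N9 now waits for max(N6, Z).
New critical path: N2→N6→Z→N9 = 1+18+5+7 = 31 ⇒ 31 hours.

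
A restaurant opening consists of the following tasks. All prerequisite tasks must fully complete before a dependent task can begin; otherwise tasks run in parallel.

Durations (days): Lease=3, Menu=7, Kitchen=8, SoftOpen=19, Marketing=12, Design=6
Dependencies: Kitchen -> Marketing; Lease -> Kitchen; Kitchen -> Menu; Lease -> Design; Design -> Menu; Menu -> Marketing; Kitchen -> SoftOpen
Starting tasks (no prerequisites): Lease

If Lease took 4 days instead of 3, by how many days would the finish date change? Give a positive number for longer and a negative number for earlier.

Actual critical path: Lease→Kitchen→Menu→Marketing = 3+8+7+12 = 30 ⇒ 30 days.
Lease is on the critical path; changing it to 4 makes that path 31 days.
The critical path is still Lease→Kitchen→Menu→Marketing; finish is now 31 days.
Change in finish: 31 − 30 = +1 days.

1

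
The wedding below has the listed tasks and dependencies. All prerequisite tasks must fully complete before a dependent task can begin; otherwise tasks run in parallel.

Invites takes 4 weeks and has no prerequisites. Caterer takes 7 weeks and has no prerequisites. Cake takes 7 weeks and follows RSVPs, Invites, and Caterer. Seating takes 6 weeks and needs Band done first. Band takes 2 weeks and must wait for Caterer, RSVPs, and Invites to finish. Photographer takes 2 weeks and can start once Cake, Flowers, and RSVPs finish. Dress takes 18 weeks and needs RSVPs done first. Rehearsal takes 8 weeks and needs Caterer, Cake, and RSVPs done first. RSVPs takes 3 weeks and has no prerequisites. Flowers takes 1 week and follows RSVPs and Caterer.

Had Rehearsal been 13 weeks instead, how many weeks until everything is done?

27

Actual critical path: Caterer→Cake→Rehearsal = 7+7+8 = 22 ⇒ 22 weeks.
Since Rehearsal is critical, the +5 change carries straight to that chain (now 27 weeks).
That remains the longest chain; total 27 weeks.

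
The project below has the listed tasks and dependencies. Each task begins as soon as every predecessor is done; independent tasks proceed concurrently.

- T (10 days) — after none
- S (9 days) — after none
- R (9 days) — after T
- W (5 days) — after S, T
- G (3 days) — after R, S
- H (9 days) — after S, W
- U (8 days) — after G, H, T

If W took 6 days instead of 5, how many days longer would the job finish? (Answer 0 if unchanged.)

As given, the longest chain is T→W→H→U = 10+5+9+8 = 32, so the finish is 32 days.
W lies on that path, so at 6 days the path becomes 33 days.
No other chain overtakes it, so the finish is 33 days.
Change in finish: 33 − 32 = +1 days.

1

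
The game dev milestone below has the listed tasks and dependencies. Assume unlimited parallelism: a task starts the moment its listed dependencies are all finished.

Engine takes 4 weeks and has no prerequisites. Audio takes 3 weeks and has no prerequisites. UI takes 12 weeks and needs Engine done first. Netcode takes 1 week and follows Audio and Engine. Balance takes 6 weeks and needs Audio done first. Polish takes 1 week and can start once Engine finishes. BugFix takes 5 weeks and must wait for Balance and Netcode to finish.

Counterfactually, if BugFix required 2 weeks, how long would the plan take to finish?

16

Critical path before the change: Engine→UI = 4+12 = 16 giving 16 weeks.
BugFix is off the critical path — its longest chain is 14 weeks, giving 2 of slack.
No other chain overtakes it, so the finish is 16 weeks.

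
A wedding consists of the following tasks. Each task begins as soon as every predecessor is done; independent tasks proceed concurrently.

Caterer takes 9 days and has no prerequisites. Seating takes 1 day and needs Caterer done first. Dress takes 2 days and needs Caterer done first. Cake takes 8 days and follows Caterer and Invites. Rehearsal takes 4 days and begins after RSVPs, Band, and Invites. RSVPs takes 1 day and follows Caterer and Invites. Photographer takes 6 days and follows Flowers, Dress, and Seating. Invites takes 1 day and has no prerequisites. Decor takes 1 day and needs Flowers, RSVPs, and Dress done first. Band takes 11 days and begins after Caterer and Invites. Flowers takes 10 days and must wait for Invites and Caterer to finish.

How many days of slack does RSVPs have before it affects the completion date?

11

Critical path: Caterer→Flowers→Photographer = 9+10+6 = 25, so the finish is 25 days.
The longest chain containing RSVPs totals 14 days.
Float = 25 − 14 = 11.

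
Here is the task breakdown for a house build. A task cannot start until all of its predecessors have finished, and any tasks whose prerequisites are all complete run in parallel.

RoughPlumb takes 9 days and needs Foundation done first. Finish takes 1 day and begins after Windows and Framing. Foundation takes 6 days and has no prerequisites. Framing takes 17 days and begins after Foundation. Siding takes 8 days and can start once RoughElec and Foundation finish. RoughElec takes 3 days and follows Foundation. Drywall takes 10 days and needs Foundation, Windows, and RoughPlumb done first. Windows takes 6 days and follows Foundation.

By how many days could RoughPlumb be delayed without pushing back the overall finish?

Critical path: Foundation→RoughPlumb→Drywall = 6+9+10 = 25, so the finish is 25 days.
Longest path through RoughPlumb: 25 days (earliest finish 15, latest finish 15).
Float = 25 − 25 = 0.

0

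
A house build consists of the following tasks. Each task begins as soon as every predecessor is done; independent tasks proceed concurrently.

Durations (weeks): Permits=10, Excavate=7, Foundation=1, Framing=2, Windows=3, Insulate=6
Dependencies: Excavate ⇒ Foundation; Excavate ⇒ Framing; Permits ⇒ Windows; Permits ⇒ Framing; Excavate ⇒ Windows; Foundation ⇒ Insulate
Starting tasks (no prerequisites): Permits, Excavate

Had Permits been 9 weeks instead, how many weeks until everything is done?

Actual critical path: Excavate→Foundation→Insulate = 7+1+6 = 14 ⇒ 14 weeks.
Permits is off the critical path — its longest chain is 13 weeks, giving 1 of slack.
The critical path is still Excavate→Foundation→Insulate; finish is now 14 weeks.

14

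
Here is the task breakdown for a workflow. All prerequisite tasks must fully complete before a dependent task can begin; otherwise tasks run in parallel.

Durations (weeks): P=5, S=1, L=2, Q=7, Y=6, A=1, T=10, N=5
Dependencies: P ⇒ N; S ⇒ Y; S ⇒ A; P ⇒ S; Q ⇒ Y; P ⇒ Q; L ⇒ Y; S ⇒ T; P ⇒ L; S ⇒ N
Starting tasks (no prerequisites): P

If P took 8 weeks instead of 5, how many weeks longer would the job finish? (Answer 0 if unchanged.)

Baseline: P→Q→Y = 5+7+6 = 18 → 18 weeks.
Since P is critical, the +3 change carries straight to that chain (now 21 weeks).
The critical path is still P→Q→Y; finish is now 21 weeks.
Change in finish: 21 − 18 = +3 weeks.

3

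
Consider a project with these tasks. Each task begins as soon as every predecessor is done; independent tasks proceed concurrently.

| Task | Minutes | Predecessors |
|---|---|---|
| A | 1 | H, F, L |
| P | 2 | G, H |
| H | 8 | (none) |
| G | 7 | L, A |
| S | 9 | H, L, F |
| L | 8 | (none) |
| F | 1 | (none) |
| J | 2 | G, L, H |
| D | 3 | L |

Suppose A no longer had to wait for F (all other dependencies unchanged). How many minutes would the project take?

18

With the dependency in place, H→A→G→J = 8+1+7+2 = 18 sets the finish at 18 minutes.
Dropping F→A doesn't change A's earliest start (8); another predecessor still binds.
The longest chain is now H→A→G→J = 8+1+7+2 = 18, so the project takes 18 minutes.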